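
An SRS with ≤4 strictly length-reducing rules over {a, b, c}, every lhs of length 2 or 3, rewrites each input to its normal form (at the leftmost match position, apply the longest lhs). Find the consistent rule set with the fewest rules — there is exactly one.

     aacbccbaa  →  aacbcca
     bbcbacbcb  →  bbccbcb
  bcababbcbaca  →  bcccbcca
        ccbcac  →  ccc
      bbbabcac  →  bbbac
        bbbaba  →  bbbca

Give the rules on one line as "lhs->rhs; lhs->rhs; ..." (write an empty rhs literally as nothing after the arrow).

ab->c; cac->ac; cba->c

  | aacbccbaa => aacbcca
  | bbcbacbcb => bbccbcb
  | bcababbcbaca => bccabbcbaca => bcccbcbaca => bcccbcca
  | ccbcac => ccbac => ccc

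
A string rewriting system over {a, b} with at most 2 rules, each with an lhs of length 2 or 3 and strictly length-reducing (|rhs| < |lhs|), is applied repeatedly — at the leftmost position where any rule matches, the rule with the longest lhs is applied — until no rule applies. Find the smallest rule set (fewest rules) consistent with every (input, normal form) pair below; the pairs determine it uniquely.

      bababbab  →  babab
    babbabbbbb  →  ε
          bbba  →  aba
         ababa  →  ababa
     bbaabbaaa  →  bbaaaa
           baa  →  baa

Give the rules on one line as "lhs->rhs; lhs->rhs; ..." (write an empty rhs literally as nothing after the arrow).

abb->; bbb->ab

  | bababbab => babab
  | babbabbbbb => babbbbb => bbbb => abb => ε
  | bbba => aba
  | ababa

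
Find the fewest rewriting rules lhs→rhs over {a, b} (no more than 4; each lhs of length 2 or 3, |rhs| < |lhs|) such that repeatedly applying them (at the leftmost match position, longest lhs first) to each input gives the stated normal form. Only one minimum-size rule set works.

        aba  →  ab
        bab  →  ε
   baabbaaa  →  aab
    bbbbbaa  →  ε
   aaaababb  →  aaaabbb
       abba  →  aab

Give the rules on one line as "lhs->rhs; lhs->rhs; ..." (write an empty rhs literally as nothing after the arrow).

aba->ab; ba->; bab->; bba->ab

  | aba => ab
  | bab => ε
  | baabbaaa => abbaaa => aabaa => aaba => aab
  | bbbbbaa => bbbaba => babba => ba => ε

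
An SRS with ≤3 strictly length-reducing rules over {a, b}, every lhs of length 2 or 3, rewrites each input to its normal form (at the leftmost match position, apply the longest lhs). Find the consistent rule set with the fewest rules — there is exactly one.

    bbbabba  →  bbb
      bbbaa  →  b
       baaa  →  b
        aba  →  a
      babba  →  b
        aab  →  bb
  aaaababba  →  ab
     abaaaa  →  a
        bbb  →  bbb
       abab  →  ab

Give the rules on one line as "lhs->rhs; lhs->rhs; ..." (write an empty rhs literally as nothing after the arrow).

  | bbbabba => bbbba => bbb
  | bbbaa => bba => b
  | baaa => aa => b
  | aba => a

aa->b; ba->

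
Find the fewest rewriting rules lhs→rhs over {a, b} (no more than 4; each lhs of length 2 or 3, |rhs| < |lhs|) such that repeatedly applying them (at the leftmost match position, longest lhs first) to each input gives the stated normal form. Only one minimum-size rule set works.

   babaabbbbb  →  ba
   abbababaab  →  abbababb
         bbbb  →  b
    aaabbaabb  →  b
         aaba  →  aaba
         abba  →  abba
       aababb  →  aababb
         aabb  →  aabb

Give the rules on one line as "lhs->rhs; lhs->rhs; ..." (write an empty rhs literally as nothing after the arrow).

  | babaabbbbb => babbbbbb => babbb => ba
  | abbababaab => abbababb
  | bbbb => b
  | aaabbaabb => bbaabb => bbbb => b

aaa->; baa->b; bbb->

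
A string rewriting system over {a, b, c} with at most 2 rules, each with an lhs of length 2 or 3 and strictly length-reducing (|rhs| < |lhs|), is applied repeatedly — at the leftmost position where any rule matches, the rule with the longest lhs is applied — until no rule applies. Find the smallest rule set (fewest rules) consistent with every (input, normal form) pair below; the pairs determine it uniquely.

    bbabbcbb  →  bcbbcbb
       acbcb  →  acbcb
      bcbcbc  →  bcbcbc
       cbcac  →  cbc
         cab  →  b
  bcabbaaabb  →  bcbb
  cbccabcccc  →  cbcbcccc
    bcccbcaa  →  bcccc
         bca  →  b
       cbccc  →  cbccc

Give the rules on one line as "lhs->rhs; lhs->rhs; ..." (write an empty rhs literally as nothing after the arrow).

ba->c; ca->

  | bbabbcbb => bcbbcbb
  | acbcb
  | bcbcbc
  | cbcac => cbc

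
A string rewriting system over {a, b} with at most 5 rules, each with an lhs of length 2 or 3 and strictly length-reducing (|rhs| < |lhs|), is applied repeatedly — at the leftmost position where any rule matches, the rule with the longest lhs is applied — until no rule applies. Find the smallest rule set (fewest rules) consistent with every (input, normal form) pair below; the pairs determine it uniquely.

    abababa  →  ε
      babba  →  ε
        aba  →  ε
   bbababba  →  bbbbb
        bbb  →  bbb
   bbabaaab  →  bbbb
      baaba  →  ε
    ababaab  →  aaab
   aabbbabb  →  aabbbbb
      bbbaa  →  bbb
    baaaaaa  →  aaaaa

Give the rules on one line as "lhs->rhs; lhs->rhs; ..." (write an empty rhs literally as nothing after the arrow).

  | abababa => bababa => aaba => aba => ba => ε
  | babba => aba => ba => ε
  | aba => ba => ε
  | bbababba => bbbabba => bbbbba => bbbbb

aba->ba; ba->; bab->a; bba->bb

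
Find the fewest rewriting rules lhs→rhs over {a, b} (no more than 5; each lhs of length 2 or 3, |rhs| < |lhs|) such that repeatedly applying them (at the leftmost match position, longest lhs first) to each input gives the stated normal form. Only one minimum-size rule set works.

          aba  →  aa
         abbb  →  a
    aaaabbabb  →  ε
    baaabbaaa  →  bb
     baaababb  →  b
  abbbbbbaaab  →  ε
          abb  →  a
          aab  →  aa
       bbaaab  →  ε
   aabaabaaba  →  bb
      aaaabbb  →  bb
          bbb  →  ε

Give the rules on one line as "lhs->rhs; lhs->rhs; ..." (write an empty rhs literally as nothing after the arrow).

aaa->bb; ab->a; ba->b; bbb->

  | aba => aa
  | abbb => abb => ab => a
  | aaaabbabb => bbabbabb => bbbbabb => babb => bbb => ε
  | baaabbaaa => baabbaaa => babbaaa => bbbaaa => aaa => bb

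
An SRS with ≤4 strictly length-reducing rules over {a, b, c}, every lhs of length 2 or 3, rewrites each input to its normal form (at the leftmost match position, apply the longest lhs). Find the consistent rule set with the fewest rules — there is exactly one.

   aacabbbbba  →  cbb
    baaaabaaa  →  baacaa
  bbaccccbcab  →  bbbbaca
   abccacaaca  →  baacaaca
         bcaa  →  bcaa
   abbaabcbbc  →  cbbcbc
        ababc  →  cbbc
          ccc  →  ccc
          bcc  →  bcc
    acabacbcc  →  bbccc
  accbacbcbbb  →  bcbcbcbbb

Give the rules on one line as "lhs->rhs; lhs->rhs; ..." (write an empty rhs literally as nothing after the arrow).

ab->a; aba->cb; acb->bc; acc->ba

  | aacabbbbba => aacabbbba => aacabbba => aacabba => aacaba => aaccb => abab => cbb
  | baaaabaaa => baaacbaa => baabcaa => baacaa
  | bbaccccbcab => bbbaccbcab => bbbbabcab => bbbbacab => bbbbaca
  | abccacaaca => accacaaca => baacaaca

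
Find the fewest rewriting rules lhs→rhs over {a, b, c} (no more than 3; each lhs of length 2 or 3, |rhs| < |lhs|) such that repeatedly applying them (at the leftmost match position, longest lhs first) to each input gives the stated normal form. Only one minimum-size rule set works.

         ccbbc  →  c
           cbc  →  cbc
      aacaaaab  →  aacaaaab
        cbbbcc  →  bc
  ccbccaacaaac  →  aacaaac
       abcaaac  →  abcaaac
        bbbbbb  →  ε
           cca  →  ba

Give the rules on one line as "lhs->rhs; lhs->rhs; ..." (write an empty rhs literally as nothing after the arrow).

  | ccbbc => bbbc => c
  | cbc
  | aacaaaab
  | cbbbcc => ccc => bc

bbb->; cc->b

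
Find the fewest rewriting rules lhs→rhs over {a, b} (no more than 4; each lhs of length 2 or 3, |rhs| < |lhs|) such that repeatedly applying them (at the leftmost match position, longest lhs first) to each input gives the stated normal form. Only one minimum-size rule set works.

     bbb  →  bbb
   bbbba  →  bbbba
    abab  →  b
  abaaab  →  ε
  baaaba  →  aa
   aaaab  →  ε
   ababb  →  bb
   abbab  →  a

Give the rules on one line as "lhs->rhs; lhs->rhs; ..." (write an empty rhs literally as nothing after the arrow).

aab->ab; ab->; aba->; bab->a

  | bbb
  | bbbba
  | abab => b
  | abaaab => aab => ab => ε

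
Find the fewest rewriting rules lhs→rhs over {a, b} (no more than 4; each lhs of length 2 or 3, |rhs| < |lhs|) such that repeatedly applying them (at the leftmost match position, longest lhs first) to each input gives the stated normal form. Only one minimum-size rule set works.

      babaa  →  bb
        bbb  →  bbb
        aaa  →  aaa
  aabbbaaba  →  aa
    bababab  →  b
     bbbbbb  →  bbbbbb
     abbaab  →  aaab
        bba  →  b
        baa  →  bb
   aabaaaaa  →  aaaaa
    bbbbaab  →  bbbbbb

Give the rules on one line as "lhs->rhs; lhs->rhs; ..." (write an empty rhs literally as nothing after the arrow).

  | babaa => baa => bb
  | bbb
  | aaa
  | aabbbaaba => aabaaba => aabbba => aaba => aa

abb->a; ba->; baa->bb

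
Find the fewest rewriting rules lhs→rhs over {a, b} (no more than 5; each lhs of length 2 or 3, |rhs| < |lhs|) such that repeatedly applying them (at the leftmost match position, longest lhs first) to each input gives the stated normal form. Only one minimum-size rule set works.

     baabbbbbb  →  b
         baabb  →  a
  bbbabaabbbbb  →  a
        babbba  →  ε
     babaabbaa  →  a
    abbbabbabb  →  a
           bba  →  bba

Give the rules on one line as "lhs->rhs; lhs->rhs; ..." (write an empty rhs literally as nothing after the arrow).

aa->; ab->b; bab->b; bbb->a

  | baabbbbbb => bbbbbbb => abbbb => bbbb => ab => b
  | baabb => bbb => a
  | bbbabaabbbbb => aabaabbbbb => baabbbbb => bbbbbb => abbb => bbb => a
  | babbba => bbba => aa => ε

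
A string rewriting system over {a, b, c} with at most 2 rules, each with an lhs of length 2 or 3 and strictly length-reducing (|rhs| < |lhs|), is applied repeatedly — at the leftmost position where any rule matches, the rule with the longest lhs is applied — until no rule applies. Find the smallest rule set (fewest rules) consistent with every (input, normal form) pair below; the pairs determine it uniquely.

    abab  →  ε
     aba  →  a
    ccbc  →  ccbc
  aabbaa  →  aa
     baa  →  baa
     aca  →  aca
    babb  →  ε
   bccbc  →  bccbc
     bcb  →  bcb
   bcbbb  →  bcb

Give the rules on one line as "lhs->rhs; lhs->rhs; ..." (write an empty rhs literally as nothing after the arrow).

ab->; bb->

  | abab => ab => ε
  | aba => a
  | ccbc
  | aabbaa => abaa => aa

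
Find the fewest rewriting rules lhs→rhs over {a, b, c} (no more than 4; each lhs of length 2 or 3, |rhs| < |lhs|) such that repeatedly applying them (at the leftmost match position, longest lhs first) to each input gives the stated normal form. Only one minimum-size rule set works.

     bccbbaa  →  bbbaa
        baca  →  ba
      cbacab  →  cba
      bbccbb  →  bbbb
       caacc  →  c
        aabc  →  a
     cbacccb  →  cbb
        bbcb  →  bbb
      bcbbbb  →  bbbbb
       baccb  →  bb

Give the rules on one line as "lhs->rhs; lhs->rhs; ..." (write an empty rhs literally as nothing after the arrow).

ab->a; ac->; bc->b

  | bccbbaa => bcbbaa => bbbaa
  | baca => ba
  | cbacab => cbab => cba
  | bbccbb => bbcbb => bbbb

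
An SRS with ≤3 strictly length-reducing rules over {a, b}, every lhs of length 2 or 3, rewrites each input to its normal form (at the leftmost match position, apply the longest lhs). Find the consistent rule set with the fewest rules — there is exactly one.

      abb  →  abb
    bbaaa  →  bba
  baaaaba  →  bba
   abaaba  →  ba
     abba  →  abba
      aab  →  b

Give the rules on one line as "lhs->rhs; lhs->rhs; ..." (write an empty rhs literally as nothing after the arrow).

  | abb
  | bbaaa => bba
  | baaaaba => baaba => bba
  | abaaba => aaba => ba

aa->; aba->a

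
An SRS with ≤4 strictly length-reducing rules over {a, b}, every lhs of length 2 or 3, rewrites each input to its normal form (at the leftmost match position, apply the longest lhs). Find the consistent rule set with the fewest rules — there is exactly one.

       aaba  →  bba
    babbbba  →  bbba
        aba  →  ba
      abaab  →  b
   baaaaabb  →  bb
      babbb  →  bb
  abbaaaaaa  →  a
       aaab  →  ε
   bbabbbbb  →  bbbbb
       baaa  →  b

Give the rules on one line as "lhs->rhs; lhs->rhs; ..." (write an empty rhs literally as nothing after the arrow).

aa->b; ab->b; baa->a; bab->

  | aaba => bba
  | babbbba => bbba
  | aba => ba
  | abaab => baab => ab => b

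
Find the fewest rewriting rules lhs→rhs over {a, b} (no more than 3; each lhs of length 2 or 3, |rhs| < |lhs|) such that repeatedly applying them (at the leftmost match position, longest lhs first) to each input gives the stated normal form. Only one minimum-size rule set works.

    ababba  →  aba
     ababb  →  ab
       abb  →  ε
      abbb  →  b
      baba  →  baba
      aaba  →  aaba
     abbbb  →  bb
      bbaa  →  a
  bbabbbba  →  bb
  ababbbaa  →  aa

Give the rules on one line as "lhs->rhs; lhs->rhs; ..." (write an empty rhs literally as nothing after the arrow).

  | ababba => aba
  | ababb => ab
  | abb => ε
  | abbb => b

abb->; bba->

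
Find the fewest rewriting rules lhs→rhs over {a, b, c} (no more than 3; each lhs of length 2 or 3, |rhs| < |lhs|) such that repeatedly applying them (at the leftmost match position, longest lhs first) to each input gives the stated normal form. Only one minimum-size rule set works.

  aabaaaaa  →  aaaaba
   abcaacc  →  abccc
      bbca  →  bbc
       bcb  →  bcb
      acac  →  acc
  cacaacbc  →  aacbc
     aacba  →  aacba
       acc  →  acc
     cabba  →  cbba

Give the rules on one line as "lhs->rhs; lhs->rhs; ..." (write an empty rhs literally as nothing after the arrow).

baa->ab; ca->c; cca->a

  | aabaaaaa => aaabaaa => aaaaba
  | abcaacc => abcacc => abccc
  | bbca => bbc
  | bcb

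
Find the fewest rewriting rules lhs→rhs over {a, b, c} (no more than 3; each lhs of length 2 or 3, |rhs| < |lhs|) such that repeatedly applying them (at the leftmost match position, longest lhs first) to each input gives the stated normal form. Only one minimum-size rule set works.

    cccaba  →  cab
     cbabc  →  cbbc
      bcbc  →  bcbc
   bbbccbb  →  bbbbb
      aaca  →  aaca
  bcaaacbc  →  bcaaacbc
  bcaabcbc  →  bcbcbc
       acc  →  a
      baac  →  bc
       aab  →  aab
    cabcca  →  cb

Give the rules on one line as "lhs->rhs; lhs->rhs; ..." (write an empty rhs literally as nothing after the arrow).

abc->bc; ba->b; cc->

  | cccaba => caba => cab
  | cbabc => cbbc
  | bcbc
  | bbbccbb => bbbbb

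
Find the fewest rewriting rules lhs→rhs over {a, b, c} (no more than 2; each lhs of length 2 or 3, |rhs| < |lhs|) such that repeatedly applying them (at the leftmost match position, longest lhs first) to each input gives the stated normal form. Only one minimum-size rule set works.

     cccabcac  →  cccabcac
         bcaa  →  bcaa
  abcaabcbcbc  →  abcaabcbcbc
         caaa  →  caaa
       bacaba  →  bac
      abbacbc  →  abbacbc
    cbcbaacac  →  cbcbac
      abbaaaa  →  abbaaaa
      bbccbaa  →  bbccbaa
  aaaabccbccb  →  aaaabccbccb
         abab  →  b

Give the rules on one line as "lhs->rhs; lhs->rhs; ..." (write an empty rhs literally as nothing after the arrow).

  | cccabcac
  | bcaa
  | abcaabcbcbc
  | caaa

aac->; aba->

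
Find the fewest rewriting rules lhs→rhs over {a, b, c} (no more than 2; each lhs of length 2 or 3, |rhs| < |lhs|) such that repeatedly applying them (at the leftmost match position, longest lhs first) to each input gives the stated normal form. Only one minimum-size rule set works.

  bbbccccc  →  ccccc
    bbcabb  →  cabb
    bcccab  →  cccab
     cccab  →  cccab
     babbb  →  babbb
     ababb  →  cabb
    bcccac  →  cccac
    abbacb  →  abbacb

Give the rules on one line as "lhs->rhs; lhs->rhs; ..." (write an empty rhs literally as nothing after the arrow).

  | bbbccccc => bbccccc => bccccc => ccccc
  | bbcabb => bcabb => cabb
  | bcccab => cccab
  | cccab

aba->ca; bc->c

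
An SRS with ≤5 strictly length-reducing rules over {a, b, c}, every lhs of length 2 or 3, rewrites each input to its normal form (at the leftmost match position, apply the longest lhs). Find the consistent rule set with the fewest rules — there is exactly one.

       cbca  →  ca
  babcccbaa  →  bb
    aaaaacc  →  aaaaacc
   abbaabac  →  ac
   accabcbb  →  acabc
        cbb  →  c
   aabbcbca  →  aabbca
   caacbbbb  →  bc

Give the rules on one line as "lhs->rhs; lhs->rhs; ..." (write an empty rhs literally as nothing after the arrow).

ba->; caa->b; cb->c; cca->ca

  | cbca => cca => ca
  | babcccbaa => bcccbaa => bcccaa => bccaa => bcaa => bb
  | aaaaacc
  | abbaabac => ababac => abac => ac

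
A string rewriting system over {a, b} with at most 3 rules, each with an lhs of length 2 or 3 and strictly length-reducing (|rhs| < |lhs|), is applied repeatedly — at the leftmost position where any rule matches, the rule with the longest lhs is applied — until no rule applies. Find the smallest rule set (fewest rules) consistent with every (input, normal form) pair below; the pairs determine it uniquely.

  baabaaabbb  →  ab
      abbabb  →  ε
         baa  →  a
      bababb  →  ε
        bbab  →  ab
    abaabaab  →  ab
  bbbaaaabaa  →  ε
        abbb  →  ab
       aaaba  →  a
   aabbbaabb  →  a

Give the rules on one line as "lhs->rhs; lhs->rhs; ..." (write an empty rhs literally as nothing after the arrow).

  | baabaaabbb => abaaabbb => aaabbb => abbb => ab
  | abbabb => aabb => bb => ε
  | baa => a
  | bababb => babb => bb => ε

aa->; ba->; bb->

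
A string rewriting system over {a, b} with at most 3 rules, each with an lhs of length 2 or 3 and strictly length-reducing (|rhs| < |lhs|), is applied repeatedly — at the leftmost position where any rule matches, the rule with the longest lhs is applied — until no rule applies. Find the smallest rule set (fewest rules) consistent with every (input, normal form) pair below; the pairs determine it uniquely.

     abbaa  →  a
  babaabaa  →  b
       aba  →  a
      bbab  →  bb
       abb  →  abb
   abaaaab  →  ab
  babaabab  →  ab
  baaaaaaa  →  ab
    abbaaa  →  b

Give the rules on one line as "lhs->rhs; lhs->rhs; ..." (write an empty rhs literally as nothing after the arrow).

  | abbaa => aba => a
  | babaabaa => baabaa => abaa => aa => b
  | aba => a
  | bbab => bb

aa->b; aaa->ab; ba->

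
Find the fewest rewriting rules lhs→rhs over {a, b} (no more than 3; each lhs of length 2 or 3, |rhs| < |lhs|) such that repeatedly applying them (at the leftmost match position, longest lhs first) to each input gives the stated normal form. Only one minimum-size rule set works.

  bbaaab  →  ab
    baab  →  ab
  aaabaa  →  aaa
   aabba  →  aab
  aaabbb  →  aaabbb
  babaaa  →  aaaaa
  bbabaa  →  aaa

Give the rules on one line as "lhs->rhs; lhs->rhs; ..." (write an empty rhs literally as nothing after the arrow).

aba->; ba->; bab->aa

  | bbaaab => baab => ab
  | baab => ab
  | aaabaa => aaa
  | aabba => aab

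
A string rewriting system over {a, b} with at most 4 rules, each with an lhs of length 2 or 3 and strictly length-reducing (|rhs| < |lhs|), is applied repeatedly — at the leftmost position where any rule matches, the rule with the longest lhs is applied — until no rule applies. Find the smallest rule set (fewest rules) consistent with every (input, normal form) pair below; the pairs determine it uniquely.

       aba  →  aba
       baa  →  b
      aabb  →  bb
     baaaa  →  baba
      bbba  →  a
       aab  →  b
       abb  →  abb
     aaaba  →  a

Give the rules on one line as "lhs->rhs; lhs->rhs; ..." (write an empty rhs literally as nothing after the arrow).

  | aba
  | baa => b
  | aabb => bb
  | baaaa => baba

aa->; aaa->ab; bba->; bbb->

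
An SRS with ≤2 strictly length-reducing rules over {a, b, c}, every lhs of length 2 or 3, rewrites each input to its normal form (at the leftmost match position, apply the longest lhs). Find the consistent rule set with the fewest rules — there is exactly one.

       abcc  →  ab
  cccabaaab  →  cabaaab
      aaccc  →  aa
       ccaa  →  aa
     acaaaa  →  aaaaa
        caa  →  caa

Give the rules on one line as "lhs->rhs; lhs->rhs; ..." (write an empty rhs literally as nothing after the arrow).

ac->a; cc->

  | abcc => ab
  | cccabaaab => cabaaab
  | aaccc => aacc => aac => aa
  | ccaa => aa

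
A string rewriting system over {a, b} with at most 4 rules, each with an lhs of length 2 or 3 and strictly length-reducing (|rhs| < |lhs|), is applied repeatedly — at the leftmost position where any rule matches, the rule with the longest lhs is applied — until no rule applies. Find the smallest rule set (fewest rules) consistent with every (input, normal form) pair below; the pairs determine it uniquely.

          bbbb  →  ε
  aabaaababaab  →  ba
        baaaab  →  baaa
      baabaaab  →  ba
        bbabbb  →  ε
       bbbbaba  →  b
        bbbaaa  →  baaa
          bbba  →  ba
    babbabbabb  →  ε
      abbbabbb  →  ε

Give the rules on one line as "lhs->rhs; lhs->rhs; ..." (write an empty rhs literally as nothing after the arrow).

ab->; aba->b; bab->b; bb->

  | bbbb => bb => ε
  | aabaaababaab => abaababaab => bababaab => babaab => baab => ba
  | baaaab => baaa
  | baabaaab => babaab => baab => ba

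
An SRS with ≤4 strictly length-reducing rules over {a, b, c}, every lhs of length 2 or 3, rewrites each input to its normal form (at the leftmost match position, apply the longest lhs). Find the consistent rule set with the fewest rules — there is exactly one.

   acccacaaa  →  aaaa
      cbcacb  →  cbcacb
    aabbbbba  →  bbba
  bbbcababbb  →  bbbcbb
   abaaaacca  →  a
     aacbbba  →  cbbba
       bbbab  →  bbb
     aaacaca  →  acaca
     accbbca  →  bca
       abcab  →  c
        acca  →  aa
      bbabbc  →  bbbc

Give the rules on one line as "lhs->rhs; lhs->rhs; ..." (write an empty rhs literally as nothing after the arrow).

aac->c; ab->; cc->; ccc->ca

  | acccacaaa => acaacaaa => accaaa => aaaa
  | cbcacb
  | aabbbbba => abbbba => bbba
  | bbbcababbb => bbbcabbb => bbbcbb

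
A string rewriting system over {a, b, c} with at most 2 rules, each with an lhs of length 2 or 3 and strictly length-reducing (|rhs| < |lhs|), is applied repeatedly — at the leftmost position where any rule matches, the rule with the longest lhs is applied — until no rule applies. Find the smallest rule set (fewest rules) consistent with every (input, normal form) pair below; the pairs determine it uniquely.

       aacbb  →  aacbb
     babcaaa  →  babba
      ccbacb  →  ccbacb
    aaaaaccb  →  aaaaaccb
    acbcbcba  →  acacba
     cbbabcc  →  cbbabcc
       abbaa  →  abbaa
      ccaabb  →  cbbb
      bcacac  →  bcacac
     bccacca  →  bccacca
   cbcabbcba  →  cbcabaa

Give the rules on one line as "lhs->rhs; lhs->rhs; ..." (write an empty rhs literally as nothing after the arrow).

  | aacbb
  | babcaaa => babba
  | ccbacb
  | aaaaaccb

bcb->a; caa->b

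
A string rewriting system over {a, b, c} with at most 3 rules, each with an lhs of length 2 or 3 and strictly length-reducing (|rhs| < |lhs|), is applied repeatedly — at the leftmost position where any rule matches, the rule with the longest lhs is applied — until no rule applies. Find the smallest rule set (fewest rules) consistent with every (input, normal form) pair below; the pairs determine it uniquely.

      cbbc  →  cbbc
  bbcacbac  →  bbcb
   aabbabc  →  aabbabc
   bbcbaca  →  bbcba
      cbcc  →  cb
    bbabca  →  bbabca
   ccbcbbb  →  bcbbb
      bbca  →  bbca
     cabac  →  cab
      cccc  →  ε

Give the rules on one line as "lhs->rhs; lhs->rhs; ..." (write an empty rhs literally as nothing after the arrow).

  | cbbc
  | bbcacbac => bbcbac => bbcb
  | aabbabc
  | bbcbaca => bbcba

ac->; cc->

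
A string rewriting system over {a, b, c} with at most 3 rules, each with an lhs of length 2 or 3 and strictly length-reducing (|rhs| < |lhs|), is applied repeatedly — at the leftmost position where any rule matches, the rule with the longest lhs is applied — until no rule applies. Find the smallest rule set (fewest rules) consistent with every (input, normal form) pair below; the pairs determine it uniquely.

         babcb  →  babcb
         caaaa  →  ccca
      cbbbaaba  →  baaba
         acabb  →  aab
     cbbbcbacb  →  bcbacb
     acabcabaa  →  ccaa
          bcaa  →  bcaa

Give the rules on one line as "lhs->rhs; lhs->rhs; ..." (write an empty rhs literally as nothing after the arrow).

aaa->cc; cab->a; cbb->

  | babcb
  | caaaa => ccca
  | cbbbaaba => baaba
  | acabb => aab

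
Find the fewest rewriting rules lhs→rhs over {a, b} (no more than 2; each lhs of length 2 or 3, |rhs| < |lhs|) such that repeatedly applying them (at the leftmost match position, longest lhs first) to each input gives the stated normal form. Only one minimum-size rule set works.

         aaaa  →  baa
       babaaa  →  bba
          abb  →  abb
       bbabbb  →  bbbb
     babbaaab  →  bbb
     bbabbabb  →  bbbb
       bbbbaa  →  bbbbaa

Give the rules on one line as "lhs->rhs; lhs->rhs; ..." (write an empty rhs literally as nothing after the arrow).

aaa->ba; bab->b

  | aaaa => baa
  | babaaa => baaa => bba
  | abb
  | bbabbb => bbbb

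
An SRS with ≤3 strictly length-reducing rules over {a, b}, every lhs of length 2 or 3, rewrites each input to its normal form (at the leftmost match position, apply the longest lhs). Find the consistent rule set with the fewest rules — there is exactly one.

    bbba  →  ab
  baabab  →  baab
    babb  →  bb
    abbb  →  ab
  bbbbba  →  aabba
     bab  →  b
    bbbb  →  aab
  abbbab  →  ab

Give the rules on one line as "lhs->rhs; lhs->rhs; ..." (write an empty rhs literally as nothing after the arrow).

aaa->ab; bab->b; bbb->aa

  | bbba => aaa => ab
  | baabab => baab
  | babb => bb
  | abbb => aaa => ab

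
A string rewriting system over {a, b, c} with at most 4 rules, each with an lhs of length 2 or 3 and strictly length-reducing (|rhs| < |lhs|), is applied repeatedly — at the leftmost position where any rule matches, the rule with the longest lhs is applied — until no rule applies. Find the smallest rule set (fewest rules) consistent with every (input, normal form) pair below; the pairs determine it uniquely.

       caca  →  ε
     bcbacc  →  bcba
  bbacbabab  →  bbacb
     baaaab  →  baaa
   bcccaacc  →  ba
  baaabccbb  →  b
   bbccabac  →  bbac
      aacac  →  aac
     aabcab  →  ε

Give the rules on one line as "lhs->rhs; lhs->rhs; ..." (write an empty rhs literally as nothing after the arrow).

ab->; ca->; cc->

  | caca => ca => ε
  | bcbacc => bcba
  | bbacbabab => bbacbab => bbacb
  | baaaab => baaa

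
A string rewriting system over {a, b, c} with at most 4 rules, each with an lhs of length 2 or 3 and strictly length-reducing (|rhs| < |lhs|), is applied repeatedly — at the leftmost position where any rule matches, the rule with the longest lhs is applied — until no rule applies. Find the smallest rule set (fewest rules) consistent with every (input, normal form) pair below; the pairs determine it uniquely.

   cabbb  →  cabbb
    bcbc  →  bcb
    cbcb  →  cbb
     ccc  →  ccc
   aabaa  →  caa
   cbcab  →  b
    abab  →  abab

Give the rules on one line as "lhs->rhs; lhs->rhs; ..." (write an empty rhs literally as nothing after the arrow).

  | cabbb
  | bcbc => bcb
  | cbcb => cbb
  | ccc

aab->c; cba->; cbc->cb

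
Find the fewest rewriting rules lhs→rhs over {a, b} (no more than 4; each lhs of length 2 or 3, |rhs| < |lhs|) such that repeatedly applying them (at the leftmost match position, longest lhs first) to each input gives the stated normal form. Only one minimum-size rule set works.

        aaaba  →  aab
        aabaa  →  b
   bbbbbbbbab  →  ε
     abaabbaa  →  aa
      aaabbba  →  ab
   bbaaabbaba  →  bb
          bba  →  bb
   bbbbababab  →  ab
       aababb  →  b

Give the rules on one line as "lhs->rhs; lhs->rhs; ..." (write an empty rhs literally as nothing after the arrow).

aba->b; abb->; ba->b; bbb->

  | aaaba => aab
  | aabaa => aba => b
  | bbbbbbbbab => bbbbbab => bbab => bbb => ε
  | abaabbaa => babbaa => bbbaa => aa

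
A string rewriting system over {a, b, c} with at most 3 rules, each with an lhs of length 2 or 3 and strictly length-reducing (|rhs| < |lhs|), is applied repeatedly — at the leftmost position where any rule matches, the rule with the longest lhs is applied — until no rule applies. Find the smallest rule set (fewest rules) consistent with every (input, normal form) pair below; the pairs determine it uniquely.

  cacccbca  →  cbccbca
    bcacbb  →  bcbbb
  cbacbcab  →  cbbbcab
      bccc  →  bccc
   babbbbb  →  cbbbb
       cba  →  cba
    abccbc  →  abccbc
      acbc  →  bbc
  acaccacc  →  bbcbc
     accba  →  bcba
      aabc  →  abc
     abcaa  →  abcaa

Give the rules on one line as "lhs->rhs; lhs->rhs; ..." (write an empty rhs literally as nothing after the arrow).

  | cacccbca => cbccbca
  | bcacbb => bcbbb
  | cbacbcab => cbbbcab
  | bccc

aab->ab; ac->b; bab->c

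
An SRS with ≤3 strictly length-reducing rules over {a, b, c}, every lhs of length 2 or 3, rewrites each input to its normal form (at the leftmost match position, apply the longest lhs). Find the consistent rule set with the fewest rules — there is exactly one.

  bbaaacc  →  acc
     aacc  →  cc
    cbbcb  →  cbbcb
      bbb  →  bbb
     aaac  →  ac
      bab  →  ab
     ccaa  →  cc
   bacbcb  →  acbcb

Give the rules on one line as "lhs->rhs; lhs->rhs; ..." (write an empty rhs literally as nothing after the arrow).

  | bbaaacc => baaacc => aaacc => acc
  | aacc => cc
  | cbbcb
  | bbb

aa->; ba->a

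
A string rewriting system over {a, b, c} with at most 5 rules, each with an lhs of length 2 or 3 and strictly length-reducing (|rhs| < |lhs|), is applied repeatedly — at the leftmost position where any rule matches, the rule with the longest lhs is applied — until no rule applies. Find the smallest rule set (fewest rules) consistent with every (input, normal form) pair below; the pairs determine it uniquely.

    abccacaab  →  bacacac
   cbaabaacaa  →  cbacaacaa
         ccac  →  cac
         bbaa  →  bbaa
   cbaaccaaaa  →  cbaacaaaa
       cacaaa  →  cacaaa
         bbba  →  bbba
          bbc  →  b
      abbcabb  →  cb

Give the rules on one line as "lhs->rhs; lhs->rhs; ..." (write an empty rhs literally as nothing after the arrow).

  | abccacaab => bacacaab => bacacac
  | cbaabaacaa => cbacaacaa
  | ccac => cac
  | bbaa

ab->c; abc->ba; bc->; cc->c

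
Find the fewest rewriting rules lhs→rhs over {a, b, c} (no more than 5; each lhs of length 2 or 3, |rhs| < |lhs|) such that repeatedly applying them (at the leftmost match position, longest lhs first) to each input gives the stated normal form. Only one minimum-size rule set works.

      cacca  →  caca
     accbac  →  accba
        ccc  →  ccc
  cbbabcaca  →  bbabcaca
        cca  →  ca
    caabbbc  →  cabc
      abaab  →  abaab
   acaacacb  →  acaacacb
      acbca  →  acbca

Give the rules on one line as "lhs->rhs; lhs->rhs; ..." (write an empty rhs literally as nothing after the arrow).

  | cacca => caca
  | accbac => accba
  | ccc
  | cbbabcaca => bbabcaca

abb->; bac->ba; cbb->bb; cca->ca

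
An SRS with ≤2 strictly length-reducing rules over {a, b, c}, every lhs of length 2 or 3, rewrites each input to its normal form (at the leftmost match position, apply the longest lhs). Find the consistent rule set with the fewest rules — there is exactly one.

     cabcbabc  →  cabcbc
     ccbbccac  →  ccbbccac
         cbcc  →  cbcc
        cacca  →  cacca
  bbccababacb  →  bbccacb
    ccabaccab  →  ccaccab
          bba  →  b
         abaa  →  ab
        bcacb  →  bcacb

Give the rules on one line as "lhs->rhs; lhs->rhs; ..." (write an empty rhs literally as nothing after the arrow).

ba->; baa->b

  | cabcbabc => cabcbc
  | ccbbccac
  | cbcc
  | cacca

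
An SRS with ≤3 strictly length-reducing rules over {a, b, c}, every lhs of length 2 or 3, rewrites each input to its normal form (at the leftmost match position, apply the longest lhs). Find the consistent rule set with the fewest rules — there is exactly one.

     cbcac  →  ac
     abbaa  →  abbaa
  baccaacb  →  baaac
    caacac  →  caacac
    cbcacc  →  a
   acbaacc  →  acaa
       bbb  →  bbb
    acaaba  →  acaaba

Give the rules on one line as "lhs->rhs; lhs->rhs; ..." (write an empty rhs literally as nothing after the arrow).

cb->c; cc->

  | cbcac => ccac => ac
  | abbaa
  | baccaacb => baaacb => baaac
  | caacac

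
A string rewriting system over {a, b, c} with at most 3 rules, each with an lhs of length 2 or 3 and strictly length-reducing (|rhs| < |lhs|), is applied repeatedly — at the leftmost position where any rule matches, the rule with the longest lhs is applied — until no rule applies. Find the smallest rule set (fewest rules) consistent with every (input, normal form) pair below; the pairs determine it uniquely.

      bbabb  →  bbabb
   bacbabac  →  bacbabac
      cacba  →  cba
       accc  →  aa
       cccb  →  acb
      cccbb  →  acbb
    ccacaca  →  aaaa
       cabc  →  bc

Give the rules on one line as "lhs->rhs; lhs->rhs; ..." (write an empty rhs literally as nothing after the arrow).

aac->aa; ca->; cc->a

  | bbabb
  | bacbabac
  | cacba => cba
  | accc => aac => aa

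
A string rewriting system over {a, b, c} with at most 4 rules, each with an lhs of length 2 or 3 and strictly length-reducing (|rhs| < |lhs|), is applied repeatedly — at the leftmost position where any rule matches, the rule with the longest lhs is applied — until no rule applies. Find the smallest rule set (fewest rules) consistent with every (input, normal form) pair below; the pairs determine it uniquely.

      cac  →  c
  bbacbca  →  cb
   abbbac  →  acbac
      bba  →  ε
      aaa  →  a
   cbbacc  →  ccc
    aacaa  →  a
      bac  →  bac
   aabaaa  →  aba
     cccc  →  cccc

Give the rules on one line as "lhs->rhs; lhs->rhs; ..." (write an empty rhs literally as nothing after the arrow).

  | cac => c
  | bbacbca => cacbca => cbca => cb
  | abbbac => acbac
  | bba => ca => ε

aa->a; bb->c; ca->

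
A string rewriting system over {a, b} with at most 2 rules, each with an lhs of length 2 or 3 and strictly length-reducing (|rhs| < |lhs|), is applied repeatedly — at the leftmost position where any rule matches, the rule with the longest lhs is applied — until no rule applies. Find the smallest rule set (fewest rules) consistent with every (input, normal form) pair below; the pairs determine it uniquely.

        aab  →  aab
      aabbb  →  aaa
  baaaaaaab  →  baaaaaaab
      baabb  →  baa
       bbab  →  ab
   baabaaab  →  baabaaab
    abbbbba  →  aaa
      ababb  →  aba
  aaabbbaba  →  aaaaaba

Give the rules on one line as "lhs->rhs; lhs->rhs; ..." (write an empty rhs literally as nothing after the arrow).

  | aab
  | aabbb => aaa
  | baaaaaaab
  | baabb => baa

bb->; bbb->a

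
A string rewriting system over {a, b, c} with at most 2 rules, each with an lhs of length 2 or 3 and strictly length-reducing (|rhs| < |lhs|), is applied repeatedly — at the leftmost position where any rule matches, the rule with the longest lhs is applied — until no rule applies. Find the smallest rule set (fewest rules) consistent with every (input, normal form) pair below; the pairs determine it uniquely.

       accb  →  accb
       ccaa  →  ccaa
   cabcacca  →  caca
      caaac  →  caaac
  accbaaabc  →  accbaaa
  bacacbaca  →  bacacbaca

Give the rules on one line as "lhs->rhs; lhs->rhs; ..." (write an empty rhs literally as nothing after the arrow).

  | accb
  | ccaa
  | cabcacca => cabcca => caca
  | caaac

bc->; bca->b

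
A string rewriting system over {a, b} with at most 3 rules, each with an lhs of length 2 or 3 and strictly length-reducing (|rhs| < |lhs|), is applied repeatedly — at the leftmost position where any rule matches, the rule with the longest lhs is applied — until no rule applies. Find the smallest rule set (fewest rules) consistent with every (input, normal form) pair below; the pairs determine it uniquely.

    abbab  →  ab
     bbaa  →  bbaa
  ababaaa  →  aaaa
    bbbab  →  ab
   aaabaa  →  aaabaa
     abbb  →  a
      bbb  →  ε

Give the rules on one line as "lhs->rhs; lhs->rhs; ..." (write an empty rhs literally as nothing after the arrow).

  | abbab => ab
  | bbaa
  | ababaaa => aaaa
  | bbbab => ab

bab->; bbb->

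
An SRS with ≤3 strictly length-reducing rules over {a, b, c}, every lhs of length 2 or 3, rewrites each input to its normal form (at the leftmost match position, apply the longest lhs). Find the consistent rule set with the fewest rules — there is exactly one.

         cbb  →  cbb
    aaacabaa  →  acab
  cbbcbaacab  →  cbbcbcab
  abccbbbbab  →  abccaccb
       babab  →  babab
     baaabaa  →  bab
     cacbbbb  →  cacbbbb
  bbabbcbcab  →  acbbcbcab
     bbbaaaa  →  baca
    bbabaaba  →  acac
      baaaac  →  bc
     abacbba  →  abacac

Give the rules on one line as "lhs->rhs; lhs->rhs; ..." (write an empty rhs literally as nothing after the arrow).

aa->; bba->ac

  | cbb
  | aaacabaa => acabaa => acab
  | cbbcbaacab => cbbcbcab
  | abccbbbbab => abccbbacb => abccaccb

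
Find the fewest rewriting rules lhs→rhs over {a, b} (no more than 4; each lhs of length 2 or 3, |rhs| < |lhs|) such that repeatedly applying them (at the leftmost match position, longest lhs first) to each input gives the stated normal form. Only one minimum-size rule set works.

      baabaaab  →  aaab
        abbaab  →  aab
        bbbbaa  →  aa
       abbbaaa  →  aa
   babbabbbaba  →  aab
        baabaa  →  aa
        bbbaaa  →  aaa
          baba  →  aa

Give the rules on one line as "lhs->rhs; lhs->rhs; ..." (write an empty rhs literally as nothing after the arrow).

  | baabaaab => abaaab => aaab
  | abbaab => aab
  | bbbbaa => abbaa => aa
  | abbbaaa => baaa => aa

abb->; ba->b; baa->a; bb->a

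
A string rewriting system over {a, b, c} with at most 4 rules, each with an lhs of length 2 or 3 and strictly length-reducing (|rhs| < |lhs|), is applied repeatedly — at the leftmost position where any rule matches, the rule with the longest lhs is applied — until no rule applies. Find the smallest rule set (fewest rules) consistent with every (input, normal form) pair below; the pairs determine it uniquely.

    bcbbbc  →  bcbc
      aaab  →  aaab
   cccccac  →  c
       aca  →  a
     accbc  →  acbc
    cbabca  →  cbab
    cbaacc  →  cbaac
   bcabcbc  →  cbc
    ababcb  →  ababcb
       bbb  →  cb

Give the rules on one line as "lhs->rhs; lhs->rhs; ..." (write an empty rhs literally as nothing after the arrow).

  | bcbbbc => bccbc => bcbc
  | aaab
  | cccccac => ccccac => cccac => ccac => cac => c
  | aca => a

bb->c; ca->; cc->c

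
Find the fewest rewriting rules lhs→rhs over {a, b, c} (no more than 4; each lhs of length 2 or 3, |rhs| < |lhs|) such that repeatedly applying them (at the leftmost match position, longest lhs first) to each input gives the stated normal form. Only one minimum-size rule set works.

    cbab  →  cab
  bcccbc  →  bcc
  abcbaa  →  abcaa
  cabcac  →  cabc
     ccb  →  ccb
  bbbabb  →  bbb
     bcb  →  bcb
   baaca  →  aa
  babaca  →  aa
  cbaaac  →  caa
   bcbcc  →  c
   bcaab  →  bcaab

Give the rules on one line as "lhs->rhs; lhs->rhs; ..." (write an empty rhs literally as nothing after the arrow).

ac->; ba->a; bba->; cbc->ac

  | cbab => cab
  | bcccbc => bccac => bcc
  | abcbaa => abcaa
  | cabcac => cabc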